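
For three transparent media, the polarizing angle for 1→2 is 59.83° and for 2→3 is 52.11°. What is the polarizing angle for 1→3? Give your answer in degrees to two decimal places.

θ_B ≈ 65.66°

Each Brewster angle gives a ratio: n₂/n₁ = tan 59.83° = 1.7202, n₃/n₂ = tan 52.11° = 1.2850.
n₃/n₁ = 2.2105. Then tan θ_B(1→3) = n₃/n₁, so θ_B(1→3) = arctan(2.2105) = 65.66°.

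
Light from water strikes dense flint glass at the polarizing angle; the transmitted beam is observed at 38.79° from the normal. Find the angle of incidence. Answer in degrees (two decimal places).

θ_B ≈ 51.21°

Since the reflected and refracted rays are at right angles at the polarizing angle, θ_B + θ_t = 90°.
So θ_B = 90° − θ_t = 90° − 38.79° = 51.21°.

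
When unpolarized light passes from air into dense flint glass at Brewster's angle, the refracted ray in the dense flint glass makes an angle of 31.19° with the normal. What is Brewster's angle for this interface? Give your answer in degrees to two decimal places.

θ_B ≈ 58.81°

Since the reflected and refracted rays are at right angles at the polarizing angle, θ_B + θ_t = 90°.
θ_B = 90° − 31.19° = 58.81°.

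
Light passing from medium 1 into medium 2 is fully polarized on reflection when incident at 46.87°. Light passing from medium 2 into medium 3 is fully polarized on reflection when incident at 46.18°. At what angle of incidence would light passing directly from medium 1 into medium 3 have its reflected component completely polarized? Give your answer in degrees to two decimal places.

θ_B ≈ 48.05°

Each Brewster angle gives a ratio: n₂/n₁ = tan 46.87° = 1.0675, n₃/n₂ = tan 46.18° = 1.0421.
Multiplying, n₃/n₁ = 1.0675 × 1.0421 = 1.1124, and θ_B(1→3) = arctan 1.1124 = 48.05°.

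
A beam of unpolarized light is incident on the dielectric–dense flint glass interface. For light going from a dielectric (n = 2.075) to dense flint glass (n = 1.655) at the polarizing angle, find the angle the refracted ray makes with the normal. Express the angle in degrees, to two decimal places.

θ_B = arctan(n₂/n₁) = arctan(1.655/2.075) = 38.58°.
At Brewster's angle the reflected and refracted rays are perpendicular, so θ_t = 90° − θ_B = 90° − 38.58° = 51.42°.

θ_t ≈ 51.42°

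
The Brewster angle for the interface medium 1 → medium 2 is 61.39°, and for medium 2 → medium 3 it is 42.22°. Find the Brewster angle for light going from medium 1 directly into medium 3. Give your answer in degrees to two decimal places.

θ_B ≈ 58.99°

Each Brewster angle gives a ratio: n₂/n₁ = tan 61.39° = 1.8334, n₃/n₂ = tan 42.22° = 0.9074.
Multiplying, n₃/n₁ = 1.8334 × 0.9074 = 1.6636, and θ_B(1→3) = arctan 1.6636 = 58.99°.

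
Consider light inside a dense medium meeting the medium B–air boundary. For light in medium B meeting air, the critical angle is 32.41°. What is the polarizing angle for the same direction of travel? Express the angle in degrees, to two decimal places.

θ_B ≈ 28.19°

At the critical angle sin θ_c = n₂/n₁, giving n₂/n₁ = sin 32.41° = 0.5360.
Then tan θ_B = n₂/n₁ = 0.5360, so θ_B = arctan 0.5360 = 28.19°.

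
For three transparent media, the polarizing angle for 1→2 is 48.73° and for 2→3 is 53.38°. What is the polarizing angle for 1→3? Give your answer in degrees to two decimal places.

θ_B ≈ 56.89°

n₂/n₁ = tan 48.73° = 1.1395 and n₃/n₂ = tan 53.38° = 1.3455.
n₃/n₁ = 1.5332. Then tan θ_B(1→3) = n₃/n₁, so θ_B(1→3) = arctan(1.5332) = 56.89°.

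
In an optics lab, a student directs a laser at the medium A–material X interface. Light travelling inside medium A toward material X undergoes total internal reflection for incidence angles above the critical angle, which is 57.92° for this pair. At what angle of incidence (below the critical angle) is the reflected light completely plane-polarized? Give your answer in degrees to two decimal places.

At the critical angle sin θ_c = n₂/n₁, giving n₂/n₁ = sin 57.92° = 0.8473.
Then tan θ_B = n₂/n₁ = 0.8473, so θ_B = arctan 0.8473 = 40.27°.

θ_B ≈ 40.27°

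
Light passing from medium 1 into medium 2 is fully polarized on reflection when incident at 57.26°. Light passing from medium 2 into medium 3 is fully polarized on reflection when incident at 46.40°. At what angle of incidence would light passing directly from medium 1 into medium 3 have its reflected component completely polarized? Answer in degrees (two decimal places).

n₂/n₁ = tan 57.26° = 1.5553 and n₃/n₂ = tan 46.40° = 1.0501.
Multiplying, n₃/n₁ = 1.5553 × 1.0501 = 1.6332, and θ_B(1→3) = arctan 1.6332 = 58.52°.

θ_B ≈ 58.52°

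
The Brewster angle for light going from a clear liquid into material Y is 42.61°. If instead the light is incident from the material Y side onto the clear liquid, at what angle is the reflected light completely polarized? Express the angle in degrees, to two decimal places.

The two Brewster angles are complementary: θ_B' = 90° − θ_B = 90° − 42.61° = 47.39°.

θ_B' ≈ 47.39°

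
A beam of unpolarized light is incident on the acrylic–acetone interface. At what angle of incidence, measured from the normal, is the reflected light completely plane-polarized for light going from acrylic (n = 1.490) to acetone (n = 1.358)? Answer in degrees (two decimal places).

θ_B ≈ 42.35°

tan θ_B = n₂/n₁ = 1.358/1.490 = 0.9114.
So θ_B = arctan 0.9114 = 42.35°.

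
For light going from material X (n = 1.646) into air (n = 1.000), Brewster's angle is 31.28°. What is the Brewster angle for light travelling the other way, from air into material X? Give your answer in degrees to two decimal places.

Reversing the direction swaps n₁ and n₂, so tan θ_B' = 1/tan θ_B and θ_B' = 90° − θ_B.
Hence θ_B' = 90° − 31.28° = 58.72°.

θ_B' ≈ 58.72°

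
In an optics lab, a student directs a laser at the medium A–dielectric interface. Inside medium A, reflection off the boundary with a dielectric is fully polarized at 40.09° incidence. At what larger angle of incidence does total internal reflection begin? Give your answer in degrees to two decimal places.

tan θ_B = n₂/n₁ = tan 40.09° = 0.8418.
Total internal reflection: sin θ_c = n₂/n₁ = 0.8418.
θ_c = arcsin(0.8418) = 57.33°.

θ_c ≈ 57.33°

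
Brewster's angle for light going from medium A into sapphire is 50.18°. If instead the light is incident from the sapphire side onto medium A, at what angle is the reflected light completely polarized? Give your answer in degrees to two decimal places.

θ_B' ≈ 39.82°

Reversing the direction swaps n₁ and n₂, so tan θ_B' = 1/tan θ_B and θ_B' = 90° − θ_B.
Hence θ_B' = 90° − 50.18° = 39.82°.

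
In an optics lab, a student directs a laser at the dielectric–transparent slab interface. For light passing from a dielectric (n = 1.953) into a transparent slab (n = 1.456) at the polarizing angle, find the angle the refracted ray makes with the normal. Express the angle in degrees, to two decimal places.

tan θ_B = n₂/n₁ = 1.456/1.953 = 0.7455, so θ_B = 36.71°.
Since θ_B + θ_t = 90° at Brewster incidence, θ_t = 90° − 36.71° = 53.29°.

θ_t ≈ 53.29°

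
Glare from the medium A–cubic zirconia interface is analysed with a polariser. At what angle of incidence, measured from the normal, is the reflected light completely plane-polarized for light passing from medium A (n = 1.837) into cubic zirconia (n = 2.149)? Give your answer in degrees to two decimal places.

tan θ_B = n₂/n₁ = 2.149/1.837 = 1.1698.
θ_B = arctan(1.1698) = 49.48°.

θ_B ≈ 49.48°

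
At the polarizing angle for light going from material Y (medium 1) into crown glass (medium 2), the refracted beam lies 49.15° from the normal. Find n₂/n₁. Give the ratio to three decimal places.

θ_B + θ_t = 90°, so θ_B = 90° − 49.15° = 40.85°.
tan θ_B = n₂/n₁, so n₂/n₁ = tan 40.85° = 0.865.

n₂/n₁ ≈ 0.865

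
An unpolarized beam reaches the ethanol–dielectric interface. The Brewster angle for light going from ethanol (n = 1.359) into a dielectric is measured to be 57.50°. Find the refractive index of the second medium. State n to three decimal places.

n ≈ 2.133

At the Brewster angle, tan θ_B = n₂/n₁ with n₁ on the incident side (ethanol) and n₂ on the transmitted side (a dielectric).
n₂ = n₁ tan θ_B = 1.359 × tan 57.50° = 2.133.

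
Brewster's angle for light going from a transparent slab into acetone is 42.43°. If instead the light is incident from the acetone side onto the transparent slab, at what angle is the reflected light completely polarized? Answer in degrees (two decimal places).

θ_B' ≈ 47.57°

The two Brewster angles are complementary: θ_B' = 90° − θ_B = 90° − 42.43° = 47.57°.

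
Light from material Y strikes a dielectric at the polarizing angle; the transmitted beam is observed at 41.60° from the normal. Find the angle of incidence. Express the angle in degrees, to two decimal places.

θ_B ≈ 48.40°

Brewster's condition makes the reflected and refracted beams perpendicular: θ_B + θ_t = 90°.
θ_B = 90° − 41.60° = 48.40°.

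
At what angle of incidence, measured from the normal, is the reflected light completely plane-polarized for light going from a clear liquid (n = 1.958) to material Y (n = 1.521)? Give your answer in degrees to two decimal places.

θ_B ≈ 37.84°

At Brewster's angle the reflected and refracted rays are perpendicular, which with Snell's law gives tan θ_B = n₂/n₁.
tan θ_B = n₂/n₁ = 1.521/1.958 = 0.7768.
θ_B = arctan(0.7768) = 37.84°.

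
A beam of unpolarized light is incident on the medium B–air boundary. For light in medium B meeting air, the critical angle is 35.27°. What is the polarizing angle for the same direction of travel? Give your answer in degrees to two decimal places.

n₂/n₁ = sin θ_c = sin 35.27° = 0.5774.
tan θ_B equals the same ratio, so θ_B = arctan(0.5774) = 30.00°.

θ_B ≈ 30.00°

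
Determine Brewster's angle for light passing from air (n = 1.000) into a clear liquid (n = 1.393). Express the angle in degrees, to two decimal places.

Here n₂/n₁ = 1.393/1.000 = 1.3930, and Brewster's law gives tan θ_B = n₂/n₁. Taking the arctangent, θ_B = 54.33°.

θ_B ≈ 54.33°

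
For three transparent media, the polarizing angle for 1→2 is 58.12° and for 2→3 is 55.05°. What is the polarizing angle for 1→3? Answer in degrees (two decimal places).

θ_B ≈ 66.51°

Each Brewster angle gives a ratio: n₂/n₁ = tan 58.12° = 1.6078, n₃/n₂ = tan 55.05° = 1.4308.
So n₃/n₁ = (n₂/n₁)(n₃/n₂) = 1.6078 × 1.4308 = 2.3005.
θ_B(1→3) = arctan(2.3005) = 66.51°.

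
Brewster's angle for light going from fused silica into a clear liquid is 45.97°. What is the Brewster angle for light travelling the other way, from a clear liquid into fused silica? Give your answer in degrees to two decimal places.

The two Brewster angles are complementary: θ_B' = 90° − θ_B = 90° − 45.97° = 44.03°.

θ_B' ≈ 44.03°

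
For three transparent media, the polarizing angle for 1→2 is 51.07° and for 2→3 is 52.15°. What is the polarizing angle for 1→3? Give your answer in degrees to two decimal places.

θ_B ≈ 57.88°

n₂/n₁ = tan 51.07° = 1.2380 and n₃/n₂ = tan 52.15° = 1.2869.
n₃/n₁ = 1.5931. Then tan θ_B(1→3) = n₃/n₁, so θ_B(1→3) = arctan(1.5931) = 57.88°.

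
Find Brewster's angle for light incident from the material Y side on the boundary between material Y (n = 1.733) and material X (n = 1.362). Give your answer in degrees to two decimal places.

θ_B ≈ 38.16°

Brewster's condition: tan θ_B = n₂/n₁ = 1.362/1.733 = 0.7859.
So θ_B = arctan 0.7859 = 38.16°.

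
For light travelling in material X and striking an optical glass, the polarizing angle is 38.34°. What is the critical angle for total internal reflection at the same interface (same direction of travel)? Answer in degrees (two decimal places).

From Brewster, n₂/n₁ = tan θ_B = tan 38.34° = 0.7909.
Then sin θ_c = n₂/n₁ = 0.7909, so θ_c = arcsin 0.7909 = 52.27°.

θ_c ≈ 52.27°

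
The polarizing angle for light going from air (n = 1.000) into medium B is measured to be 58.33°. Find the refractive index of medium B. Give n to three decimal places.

Full polarization of the reflected beam means tan θ_B = n₂/n₁, where n₁ is the incident medium (air).
n₂ = n₁ tan θ_B = 1.000 × tan 58.33° = 1.621.

n ≈ 1.621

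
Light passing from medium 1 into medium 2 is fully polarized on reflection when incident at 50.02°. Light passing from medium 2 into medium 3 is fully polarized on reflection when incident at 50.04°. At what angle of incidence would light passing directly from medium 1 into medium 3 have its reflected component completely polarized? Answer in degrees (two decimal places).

θ_B ≈ 54.91°

Each Brewster angle gives a ratio: n₂/n₁ = tan 50.02° = 1.1926, n₃/n₂ = tan 50.04° = 1.1934.
Multiplying, n₃/n₁ = 1.1926 × 1.1934 = 1.4233, and θ_B(1→3) = arctan 1.4233 = 54.91°.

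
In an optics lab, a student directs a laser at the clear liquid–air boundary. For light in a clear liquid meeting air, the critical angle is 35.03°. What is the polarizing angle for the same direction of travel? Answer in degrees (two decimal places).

θ_B ≈ 29.86°

n₂/n₁ = sin θ_c = sin 35.03° = 0.5740.
tan θ_B equals the same ratio, so θ_B = arctan(0.5740) = 29.86°.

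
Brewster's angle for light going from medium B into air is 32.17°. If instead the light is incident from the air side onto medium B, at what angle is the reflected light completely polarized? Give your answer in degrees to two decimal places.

tan θ_B' = n₁/n₂ = 1/tan θ_B, so θ_B' = 90° − θ_B.
θ_B' = 90° − 32.17° = 57.83°.

θ_B' ≈ 57.83°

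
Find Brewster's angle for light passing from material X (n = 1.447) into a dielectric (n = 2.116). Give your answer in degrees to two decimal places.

θ_B ≈ 55.63°

Here n₂/n₁ = 2.116/1.447 = 1.4623, and Brewster's law gives tan θ_B = n₂/n₁.
So θ_B = arctan 1.4623 = 55.63°.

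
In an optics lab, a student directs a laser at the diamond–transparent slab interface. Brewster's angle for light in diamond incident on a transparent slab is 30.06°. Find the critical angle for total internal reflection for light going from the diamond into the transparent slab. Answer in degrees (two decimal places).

θ_c ≈ 35.36°

n₂/n₁ = tan 30.06° = 0.5787; the critical angle satisfies sin θ_c = n₂/n₁.
θ_c = arcsin(0.5787) = 35.36°.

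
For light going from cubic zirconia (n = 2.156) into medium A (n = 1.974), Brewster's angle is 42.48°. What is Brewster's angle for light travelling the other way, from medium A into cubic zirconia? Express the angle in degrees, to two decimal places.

The two Brewster angles are complementary: θ_B' = 90° − θ_B = 90° − 42.48° = 47.52°.

θ_B' ≈ 47.52°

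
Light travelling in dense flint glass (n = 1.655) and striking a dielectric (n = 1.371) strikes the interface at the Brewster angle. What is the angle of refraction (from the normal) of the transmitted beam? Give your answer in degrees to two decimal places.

θ_t ≈ 50.36°

tan θ_B = n₂/n₁ = 1.371/1.655 = 0.8284, so θ_B = 39.64°.
Since θ_B + θ_t = 90° at Brewster incidence, θ_t = 90° − 39.64° = 50.36°.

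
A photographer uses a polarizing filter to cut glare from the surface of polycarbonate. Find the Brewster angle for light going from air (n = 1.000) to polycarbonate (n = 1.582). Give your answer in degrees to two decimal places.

Here n₂/n₁ = 1.582/1.000 = 1.5820, and Brewster's law gives tan θ_B = n₂/n₁.
θ_B = arctan(1.5820) = 57.70°.

θ_B ≈ 57.70°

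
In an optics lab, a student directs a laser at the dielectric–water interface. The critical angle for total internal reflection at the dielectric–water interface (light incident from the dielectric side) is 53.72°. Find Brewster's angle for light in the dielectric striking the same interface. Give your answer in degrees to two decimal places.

n₂/n₁ = sin θ_c = sin 53.72° = 0.8061.
tan θ_B equals the same ratio, so θ_B = arctan(0.8061) = 38.87°.

θ_B ≈ 38.87°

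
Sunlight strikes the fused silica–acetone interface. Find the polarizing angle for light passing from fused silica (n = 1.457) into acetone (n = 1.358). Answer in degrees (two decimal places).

tan θ_B = n₂/n₁ = 1.358/1.457 = 0.9321. Taking the arctangent, θ_B = 42.99°.

θ_B ≈ 42.99°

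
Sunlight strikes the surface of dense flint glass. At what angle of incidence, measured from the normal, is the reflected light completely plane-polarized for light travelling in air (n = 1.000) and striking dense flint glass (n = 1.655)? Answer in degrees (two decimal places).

θ_B ≈ 58.86°

Here n₂/n₁ = 1.655/1.000 = 1.6550, and Brewster's law gives tan θ_B = n₂/n₁.
So θ_B = arctan 1.6550 = 58.86°.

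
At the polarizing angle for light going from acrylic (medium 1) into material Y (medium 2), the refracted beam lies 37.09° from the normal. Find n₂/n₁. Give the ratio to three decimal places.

θ_B + θ_t = 90°, so θ_B = 90° − 37.09° = 52.91°.
Then n₂/n₁ = tan θ_B = tan 52.91° = 1.323.

n₂/n₁ ≈ 1.323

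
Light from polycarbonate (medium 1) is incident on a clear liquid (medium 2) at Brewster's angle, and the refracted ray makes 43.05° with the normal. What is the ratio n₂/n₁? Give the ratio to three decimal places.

n₂/n₁ ≈ 1.070

θ_B + θ_t = 90°, so θ_B = 90° − 43.05° = 46.95°.
Then n₂/n₁ = tan θ_B = tan 46.95° = 1.070.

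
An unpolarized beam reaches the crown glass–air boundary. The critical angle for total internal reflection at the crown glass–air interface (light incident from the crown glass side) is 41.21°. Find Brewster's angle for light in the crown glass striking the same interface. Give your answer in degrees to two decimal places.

θ_B ≈ 33.38°

n₂/n₁ = sin θ_c = sin 41.21° = 0.6588.
tan θ_B equals the same ratio, so θ_B = arctan(0.6588) = 33.38°.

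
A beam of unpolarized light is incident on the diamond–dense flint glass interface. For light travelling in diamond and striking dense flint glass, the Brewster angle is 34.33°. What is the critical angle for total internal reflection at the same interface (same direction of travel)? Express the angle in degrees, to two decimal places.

θ_c ≈ 43.07°

n₂/n₁ = tan 34.33° = 0.6829; the critical angle satisfies sin θ_c = n₂/n₁.
θ_c = arcsin(0.6829) = 43.07°.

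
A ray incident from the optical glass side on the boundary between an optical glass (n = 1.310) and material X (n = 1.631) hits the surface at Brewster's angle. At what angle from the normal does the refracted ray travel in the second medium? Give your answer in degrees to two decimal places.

θ_t ≈ 38.77°

tan θ_B = n₂/n₁ = 1.631/1.310 = 1.2450, so θ_B = 51.23°.
At Brewster's angle the reflected and refracted rays are perpendicular, so θ_t = 90° − θ_B = 90° − 51.23° = 38.77°.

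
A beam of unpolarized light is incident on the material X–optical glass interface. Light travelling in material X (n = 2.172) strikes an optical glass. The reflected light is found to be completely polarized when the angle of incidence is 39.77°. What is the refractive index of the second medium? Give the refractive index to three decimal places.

n ≈ 1.808

Full polarization of the reflected beam means tan θ_B = n₂/n₁, where n₁ is the incident medium (material X).
n₂ = n₁ tan θ_B = 2.172 × tan 39.77° = 1.808.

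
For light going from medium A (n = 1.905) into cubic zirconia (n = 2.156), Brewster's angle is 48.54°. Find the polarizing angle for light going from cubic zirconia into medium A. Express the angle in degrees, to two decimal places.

θ_B' ≈ 41.46°

tan θ_B' = n₁/n₂ = 1/tan θ_B, so θ_B' = 90° − θ_B.
θ_B' = 90° − 48.54° = 41.46°.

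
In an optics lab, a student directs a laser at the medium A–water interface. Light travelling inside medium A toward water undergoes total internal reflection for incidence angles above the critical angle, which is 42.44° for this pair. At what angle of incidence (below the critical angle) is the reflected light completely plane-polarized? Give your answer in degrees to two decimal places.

θ_B ≈ 34.01°

n₂/n₁ = sin θ_c = sin 42.44° = 0.6748.
tan θ_B equals the same ratio, so θ_B = arctan(0.6748) = 34.01°.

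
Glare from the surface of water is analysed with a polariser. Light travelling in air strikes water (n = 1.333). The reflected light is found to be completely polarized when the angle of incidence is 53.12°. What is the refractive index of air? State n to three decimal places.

Brewster's law: tan θ_B = n₂/n₁ (light incident in air, refracted into water).
n₁ = n₂ / tan θ_B = 1.333 / tan 53.12° = 1.000.

n ≈ 1.000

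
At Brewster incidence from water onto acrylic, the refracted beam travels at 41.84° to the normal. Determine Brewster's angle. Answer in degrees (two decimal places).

Since the reflected and refracted rays are at right angles at the polarizing angle, θ_B + θ_t = 90°.
θ_B = 90° − 41.84° = 48.16°.

θ_B ≈ 48.16°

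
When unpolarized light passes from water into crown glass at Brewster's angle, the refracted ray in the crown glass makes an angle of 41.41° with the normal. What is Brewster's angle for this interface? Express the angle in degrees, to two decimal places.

θ_B ≈ 48.59°

At Brewster's angle the reflected and refracted rays are perpendicular, so θ_B + θ_t = 90°.
So θ_B = 90° − θ_t = 90° − 41.41° = 48.59°.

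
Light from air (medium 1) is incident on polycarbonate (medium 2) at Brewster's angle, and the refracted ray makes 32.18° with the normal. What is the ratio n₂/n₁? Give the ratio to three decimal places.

θ_B + θ_t = 90°, so θ_B = 90° − 32.18° = 57.82°.
tan θ_B = n₂/n₁, so n₂/n₁ = tan 57.82° = 1.589.

n₂/n₁ ≈ 1.589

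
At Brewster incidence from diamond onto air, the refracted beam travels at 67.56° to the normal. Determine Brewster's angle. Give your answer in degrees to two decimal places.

Brewster's condition makes the reflected and refracted beams perpendicular: θ_B + θ_t = 90°.
θ_B = 90° − 67.56° = 22.44°.

θ_B ≈ 22.44°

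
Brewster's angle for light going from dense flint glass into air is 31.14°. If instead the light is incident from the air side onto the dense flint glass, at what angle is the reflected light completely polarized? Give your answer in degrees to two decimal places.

tan θ_B' = n₁/n₂ = 1/tan θ_B, so θ_B' = 90° − θ_B.
θ_B' = 90° − 31.14° = 58.86°.

θ_B' ≈ 58.86°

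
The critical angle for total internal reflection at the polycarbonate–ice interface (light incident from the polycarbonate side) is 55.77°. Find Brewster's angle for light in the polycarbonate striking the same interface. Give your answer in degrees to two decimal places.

θ_B ≈ 39.58°

At the critical angle sin θ_c = n₂/n₁, giving n₂/n₁ = sin 55.77° = 0.8268.
Then tan θ_B = n₂/n₁ = 0.8268, so θ_B = arctan 0.8268 = 39.58°.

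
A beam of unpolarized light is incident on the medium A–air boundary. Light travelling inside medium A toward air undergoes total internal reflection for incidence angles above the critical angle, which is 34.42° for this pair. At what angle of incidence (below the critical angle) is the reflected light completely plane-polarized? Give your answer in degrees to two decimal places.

At the critical angle sin θ_c = n₂/n₁, giving n₂/n₁ = sin 34.42° = 0.5653.
Then tan θ_B = n₂/n₁ = 0.5653, so θ_B = arctan 0.5653 = 29.48°.

θ_B ≈ 29.48°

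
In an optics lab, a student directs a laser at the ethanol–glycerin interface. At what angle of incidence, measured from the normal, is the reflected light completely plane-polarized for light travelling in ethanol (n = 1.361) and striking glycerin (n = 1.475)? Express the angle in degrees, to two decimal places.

θ_B ≈ 47.30°

tan θ_B = n₂/n₁ = 1.475/1.361 = 1.0838. Taking the arctangent, θ_B = 47.30°.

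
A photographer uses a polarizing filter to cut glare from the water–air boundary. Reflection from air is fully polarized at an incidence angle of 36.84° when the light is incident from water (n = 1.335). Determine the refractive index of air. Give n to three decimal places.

Full polarization of the reflected beam means tan θ_B = n₂/n₁, where n₁ is the incident medium (water).
n₂ = n₁ tan θ_B = 1.335 × tan 36.84° = 1.000.

n ≈ 1.000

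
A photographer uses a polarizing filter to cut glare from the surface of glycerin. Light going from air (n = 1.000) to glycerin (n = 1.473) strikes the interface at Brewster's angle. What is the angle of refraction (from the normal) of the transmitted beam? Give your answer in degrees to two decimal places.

tan θ_B = n₂/n₁ = 1.473/1.000 = 1.4730, so θ_B = 55.83°.
At Brewster's angle the reflected and refracted rays are perpendicular, so θ_t = 90° − θ_B = 90° − 55.83° = 34.17°.

θ_t ≈ 34.17°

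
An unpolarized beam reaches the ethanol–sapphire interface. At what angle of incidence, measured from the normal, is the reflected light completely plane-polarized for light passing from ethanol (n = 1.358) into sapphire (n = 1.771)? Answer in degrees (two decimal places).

θ_B ≈ 52.52°

Brewster's condition: tan θ_B = n₂/n₁ = 1.771/1.358 = 1.3041. Taking the arctangent, θ_B = 52.52°.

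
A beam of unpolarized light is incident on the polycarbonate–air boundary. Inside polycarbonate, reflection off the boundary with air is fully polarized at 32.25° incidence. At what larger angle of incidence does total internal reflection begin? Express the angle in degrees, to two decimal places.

θ_c ≈ 39.12°

From Brewster, n₂/n₁ = tan θ_B = tan 32.25° = 0.6310.
Then sin θ_c = n₂/n₁ = 0.6310, so θ_c = arcsin 0.6310 = 39.12°.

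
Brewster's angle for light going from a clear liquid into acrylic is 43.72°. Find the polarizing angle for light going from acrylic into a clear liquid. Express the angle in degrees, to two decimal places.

The two Brewster angles are complementary: θ_B' = 90° − θ_B = 90° − 43.72° = 46.28°.

θ_B' ≈ 46.28°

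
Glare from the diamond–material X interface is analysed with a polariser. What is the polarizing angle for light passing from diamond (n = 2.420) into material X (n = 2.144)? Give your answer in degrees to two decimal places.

θ_B ≈ 41.54°

tan θ_B = n₂/n₁ = 2.144/2.420 = 0.8860.
θ_B = arctan(0.8860) = 41.54°.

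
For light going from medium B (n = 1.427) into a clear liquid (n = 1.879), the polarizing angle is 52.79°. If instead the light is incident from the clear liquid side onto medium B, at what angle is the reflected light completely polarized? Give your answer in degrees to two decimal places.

The two Brewster angles are complementary: θ_B' = 90° − θ_B = 90° − 52.79° = 37.21°.

θ_B' ≈ 37.21°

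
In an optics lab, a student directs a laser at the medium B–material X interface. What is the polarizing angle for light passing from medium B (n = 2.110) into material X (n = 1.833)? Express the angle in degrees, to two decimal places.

tan θ_B = n₂/n₁ = 1.833/2.110 = 0.8687.
θ_B = arctan(0.8687) = 40.98°.

θ_B ≈ 40.98°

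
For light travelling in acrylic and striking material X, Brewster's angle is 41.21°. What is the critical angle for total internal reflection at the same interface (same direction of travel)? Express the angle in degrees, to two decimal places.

θ_c ≈ 61.13°

tan θ_B = n₂/n₁ = tan 41.21° = 0.8757.
Total internal reflection: sin θ_c = n₂/n₁ = 0.8757.
θ_c = arcsin(0.8757) = 61.13°.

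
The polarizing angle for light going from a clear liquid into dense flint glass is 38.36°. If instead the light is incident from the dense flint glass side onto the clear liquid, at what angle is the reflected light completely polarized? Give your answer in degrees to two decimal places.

θ_B' ≈ 51.64°

Reversing the direction swaps n₁ and n₂, so tan θ_B' = 1/tan θ_B and θ_B' = 90° − θ_B.
Hence θ_B' = 90° − 38.36° = 51.64°.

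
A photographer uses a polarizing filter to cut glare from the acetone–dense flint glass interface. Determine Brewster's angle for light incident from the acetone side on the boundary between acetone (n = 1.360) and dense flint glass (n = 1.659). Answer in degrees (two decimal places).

θ_B ≈ 50.66°

tan θ_B = n₂/n₁ = 1.659/1.360 = 1.2199. Taking the arctangent, θ_B = 50.66°.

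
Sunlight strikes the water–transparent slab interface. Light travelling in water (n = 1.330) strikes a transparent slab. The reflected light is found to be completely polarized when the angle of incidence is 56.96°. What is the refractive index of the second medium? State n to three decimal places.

Full polarization of the reflected beam means tan θ_B = n₂/n₁, where n₁ is the incident medium (water).
n₂ = n₁ tan θ_B = 1.330 × tan 56.96° = 2.045.

n ≈ 2.045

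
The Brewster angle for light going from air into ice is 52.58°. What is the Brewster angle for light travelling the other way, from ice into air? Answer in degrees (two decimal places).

The two Brewster angles are complementary: θ_B' = 90° − θ_B = 90° − 52.58° = 37.42°.

θ_B' ≈ 37.42°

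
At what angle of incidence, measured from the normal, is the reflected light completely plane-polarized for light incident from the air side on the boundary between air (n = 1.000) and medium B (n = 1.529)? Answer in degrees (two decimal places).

θ_B ≈ 56.81°

Here n₂/n₁ = 1.529/1.000 = 1.5290, and Brewster's law gives tan θ_B = n₂/n₁.
So θ_B = arctan 1.5290 = 56.81°.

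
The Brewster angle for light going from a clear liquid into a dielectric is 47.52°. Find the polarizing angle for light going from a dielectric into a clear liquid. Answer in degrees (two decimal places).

θ_B' ≈ 42.48°

The two Brewster angles are complementary: θ_B' = 90° − θ_B = 90° − 47.52° = 42.48°.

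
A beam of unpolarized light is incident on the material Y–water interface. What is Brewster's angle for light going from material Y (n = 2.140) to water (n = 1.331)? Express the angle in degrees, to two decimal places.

Here n₂/n₁ = 1.331/2.140 = 0.6220, and Brewster's law gives tan θ_B = n₂/n₁.
θ_B = arctan(0.6220) = 31.88°.

θ_B ≈ 31.88°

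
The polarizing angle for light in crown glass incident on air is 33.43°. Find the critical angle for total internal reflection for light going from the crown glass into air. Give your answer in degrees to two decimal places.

From Brewster, n₂/n₁ = tan θ_B = tan 33.43° = 0.6601.
Then sin θ_c = n₂/n₁ = 0.6601, so θ_c = arcsin 0.6601 = 41.31°.

θ_c ≈ 41.31°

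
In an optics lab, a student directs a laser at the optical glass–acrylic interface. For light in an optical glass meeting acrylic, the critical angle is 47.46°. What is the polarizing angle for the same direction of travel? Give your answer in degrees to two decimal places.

θ_B ≈ 36.38°

n₂/n₁ = sin θ_c = sin 47.46° = 0.7368.
tan θ_B equals the same ratio, so θ_B = arctan(0.7368) = 36.38°.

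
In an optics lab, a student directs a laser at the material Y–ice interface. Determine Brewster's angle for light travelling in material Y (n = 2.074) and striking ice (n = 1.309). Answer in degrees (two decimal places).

θ_B ≈ 32.26°

Brewster's condition: tan θ_B = n₂/n₁ = 1.309/2.074 = 0.6311.
So θ_B = arctan 0.6311 = 32.26°.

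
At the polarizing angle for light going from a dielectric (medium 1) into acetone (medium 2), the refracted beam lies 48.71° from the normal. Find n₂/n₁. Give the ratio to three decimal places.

θ_B + θ_t = 90°, so θ_B = 90° − 48.71° = 41.29°.
Then n₂/n₁ = tan θ_B = tan 41.29° = 0.878.

n₂/n₁ ≈ 0.878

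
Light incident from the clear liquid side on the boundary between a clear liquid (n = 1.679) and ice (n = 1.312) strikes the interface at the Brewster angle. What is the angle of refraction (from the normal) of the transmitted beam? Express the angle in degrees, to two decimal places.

First find Brewster's angle: tan θ_B = 1.312/1.679 = 0.7814, giving θ_B = 38.00°.
At Brewster's angle the reflected and refracted rays are perpendicular, so θ_t = 90° − θ_B = 90° − 38.00° = 52.00°.

θ_t ≈ 52.00°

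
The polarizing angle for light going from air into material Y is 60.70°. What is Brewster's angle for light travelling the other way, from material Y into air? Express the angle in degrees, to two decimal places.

θ_B' ≈ 29.30°

Reversing the direction swaps n₁ and n₂, so tan θ_B' = 1/tan θ_B and θ_B' = 90° − θ_B.
Hence θ_B' = 90° − 60.70° = 29.30°.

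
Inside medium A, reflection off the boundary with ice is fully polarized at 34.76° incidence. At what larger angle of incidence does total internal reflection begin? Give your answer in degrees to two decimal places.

θ_c ≈ 43.95°

n₂/n₁ = tan 34.76° = 0.6940; the critical angle satisfies sin θ_c = n₂/n₁.
θ_c = arcsin(0.6940) = 43.95°.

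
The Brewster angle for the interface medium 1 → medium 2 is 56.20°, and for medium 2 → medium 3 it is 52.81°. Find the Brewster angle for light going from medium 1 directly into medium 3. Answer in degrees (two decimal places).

θ_B ≈ 63.07°

tan θ_B(1→2) = n₂/n₁ = tan 56.20° = 1.4938.
tan θ_B(2→3) = n₃/n₂ = tan 52.81° = 1.3179.
Multiplying, n₃/n₁ = 1.4938 × 1.3179 = 1.9687, and θ_B(1→3) = arctan 1.9687 = 63.07°.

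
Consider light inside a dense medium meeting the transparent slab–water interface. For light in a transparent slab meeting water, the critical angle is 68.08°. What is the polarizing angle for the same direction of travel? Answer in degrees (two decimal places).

sin θ_c = n₂/n₁, so n₂/n₁ = sin 68.08° = 0.9277.
Brewster: tan θ_B = n₂/n₁ = 0.9277.
θ_B = arctan(0.9277) = 42.85°.

θ_B ≈ 42.85°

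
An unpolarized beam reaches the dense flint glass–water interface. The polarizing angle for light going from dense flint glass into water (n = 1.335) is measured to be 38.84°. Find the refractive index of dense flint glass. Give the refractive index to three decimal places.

Brewster's law: tan θ_B = n₂/n₁ (light incident in dense flint glass, refracted into water).
n₁ = n₂ / tan θ_B = 1.335 / tan 38.84° = 1.658.

n ≈ 1.658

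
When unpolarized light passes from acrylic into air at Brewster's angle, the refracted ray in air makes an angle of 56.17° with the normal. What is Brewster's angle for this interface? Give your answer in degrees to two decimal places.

Since the reflected and refracted rays are at right angles at the polarizing angle, θ_B + θ_t = 90°.
So θ_B = 90° − θ_t = 90° − 56.17° = 33.83°.

θ_B ≈ 33.83°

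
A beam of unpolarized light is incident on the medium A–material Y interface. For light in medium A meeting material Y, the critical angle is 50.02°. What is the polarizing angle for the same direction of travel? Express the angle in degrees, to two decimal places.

θ_B ≈ 37.46°

sin θ_c = n₂/n₁, so n₂/n₁ = sin 50.02° = 0.7663.
Brewster: tan θ_B = n₂/n₁ = 0.7663.
θ_B = arctan(0.7663) = 37.46°.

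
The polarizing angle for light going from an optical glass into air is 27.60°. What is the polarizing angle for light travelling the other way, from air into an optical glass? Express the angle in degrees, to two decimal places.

θ_B' ≈ 62.40°

tan θ_B' = n₁/n₂ = 1/tan θ_B, so θ_B' = 90° − θ_B.
θ_B' = 90° − 27.60° = 62.40°.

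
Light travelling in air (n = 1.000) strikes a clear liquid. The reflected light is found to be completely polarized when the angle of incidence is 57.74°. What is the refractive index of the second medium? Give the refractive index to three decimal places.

At Brewster's angle, tan θ_B = n₂/n₁ with n₁ on the incident side (air) and n₂ on the transmitted side (a clear liquid).
n₂ = n₁ tan θ_B = 1.000 × tan 57.74° = 1.584.

n ≈ 1.584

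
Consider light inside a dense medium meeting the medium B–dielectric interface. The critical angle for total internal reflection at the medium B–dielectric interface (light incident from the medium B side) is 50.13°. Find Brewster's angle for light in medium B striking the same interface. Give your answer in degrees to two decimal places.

n₂/n₁ = sin θ_c = sin 50.13° = 0.7675.
tan θ_B equals the same ratio, so θ_B = arctan(0.7675) = 37.51°.

θ_B ≈ 37.51°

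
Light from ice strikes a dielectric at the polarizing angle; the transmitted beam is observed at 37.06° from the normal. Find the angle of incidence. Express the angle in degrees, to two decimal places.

Since the reflected and refracted rays are at right angles at the polarizing angle, θ_B + θ_t = 90°.
So θ_B = 90° − θ_t = 90° − 37.06° = 52.94°.

θ_B ≈ 52.94°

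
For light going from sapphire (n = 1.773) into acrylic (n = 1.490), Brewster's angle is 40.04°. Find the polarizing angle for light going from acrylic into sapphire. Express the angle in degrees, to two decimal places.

θ_B' ≈ 49.96°

Reversing the direction swaps n₁ and n₂, so tan θ_B' = 1/tan θ_B and θ_B' = 90° − θ_B.
Hence θ_B' = 90° − 40.04° = 49.96°.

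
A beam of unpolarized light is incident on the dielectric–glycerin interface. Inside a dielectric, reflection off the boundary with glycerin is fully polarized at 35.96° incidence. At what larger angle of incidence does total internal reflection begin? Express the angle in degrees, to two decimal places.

θ_c ≈ 46.51°

tan θ_B = n₂/n₁ = tan 35.96° = 0.7255.
Total internal reflection: sin θ_c = n₂/n₁ = 0.7255.
θ_c = arcsin(0.7255) = 46.51°.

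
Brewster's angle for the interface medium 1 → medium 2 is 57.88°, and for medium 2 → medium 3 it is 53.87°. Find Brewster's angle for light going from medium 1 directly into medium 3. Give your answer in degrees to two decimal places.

tan θ_B(1→2) = n₂/n₁ = tan 57.88° = 1.5929.
tan θ_B(2→3) = n₃/n₂ = tan 53.87° = 1.3698.
So n₃/n₁ = (n₂/n₁)(n₃/n₂) = 1.5929 × 1.3698 = 2.1820.
θ_B(1→3) = arctan(2.1820) = 65.38°.

θ_B ≈ 65.38°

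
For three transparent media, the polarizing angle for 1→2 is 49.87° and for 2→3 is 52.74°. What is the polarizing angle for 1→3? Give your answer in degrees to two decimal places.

θ_B ≈ 57.33°

tan θ_B(1→2) = n₂/n₁ = tan 49.87° = 1.1863.
tan θ_B(2→3) = n₃/n₂ = tan 52.74° = 1.3146.
Multiplying, n₃/n₁ = 1.1863 × 1.3146 = 1.5595, and θ_B(1→3) = arctan 1.5595 = 57.33°.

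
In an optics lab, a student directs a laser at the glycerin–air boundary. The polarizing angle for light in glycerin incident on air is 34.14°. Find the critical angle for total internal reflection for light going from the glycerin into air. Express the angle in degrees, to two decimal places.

From Brewster, n₂/n₁ = tan θ_B = tan 34.14° = 0.6781.
Then sin θ_c = n₂/n₁ = 0.6781, so θ_c = arcsin 0.6781 = 42.69°.

θ_c ≈ 42.69°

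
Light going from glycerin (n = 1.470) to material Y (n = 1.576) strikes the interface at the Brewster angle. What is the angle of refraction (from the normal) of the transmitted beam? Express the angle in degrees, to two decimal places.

θ_t ≈ 43.01°

First find Brewster's angle: tan θ_B = 1.576/1.470 = 1.0721, giving θ_B = 46.99°.
The refracted ray is perpendicular to the reflected ray, so θ_t = 90° − θ_B = 43.01°.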